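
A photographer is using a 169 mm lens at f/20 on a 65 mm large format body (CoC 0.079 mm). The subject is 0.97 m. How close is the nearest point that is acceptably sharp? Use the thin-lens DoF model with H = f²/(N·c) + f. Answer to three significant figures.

0.929 m

Hyperfocal distance H = f²/(N·c) + f = 169²/(20 × 0.079) + 169 = 28561/1.58 + 169 ≈ 18245.6 mm ≈ 18.25 m.
Near limit Dn = s·(H − f)/(H + s − 2f) = 970 × (18245.6 − 169) / (18245.6 + 970 − 2 × 169) = 970 × 18076.6 / 18877.6 ≈ 928.84 mm ≈ 0.929 m.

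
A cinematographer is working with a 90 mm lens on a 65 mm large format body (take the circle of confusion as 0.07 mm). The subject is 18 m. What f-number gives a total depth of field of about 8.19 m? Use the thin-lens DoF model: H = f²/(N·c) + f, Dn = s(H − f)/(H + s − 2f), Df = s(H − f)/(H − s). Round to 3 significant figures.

f/1.40

Write h = H − f = f²/(N·c). The thin-lens limits are Dn = s·h/(h + (s−f)) and Df = s·h/(h − (s−f)), so DoF = Df − Dn = 2·s·(s−f)·h / (h² − (s−f)²).
That is a quadratic in h: DoF·h² − 2·s·(s−f)·h − DoF·(s−f)² = 0 ⇒ h = (s−f)·(s + √(s² + DoF²)) / DoF = 17910 × (18000 + √(18000² + 8190²)) / 8190 = 17910 × (18000 + 19775.6) / 8190 ≈ 82608 mm.
Then N = f²/(c·h) = 90² / (0.07 × 82608) = 8100 / 5782.6 ≈ 1.40.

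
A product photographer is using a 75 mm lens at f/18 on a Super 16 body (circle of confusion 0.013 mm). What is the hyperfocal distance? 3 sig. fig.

Hyperfocal distance H = f²/(N·c) + f = 75²/(18 × 0.013) + 75 = 5625/0.234 + 75 ≈ 24113.5 mm ≈ 24.1 m.

24.1 m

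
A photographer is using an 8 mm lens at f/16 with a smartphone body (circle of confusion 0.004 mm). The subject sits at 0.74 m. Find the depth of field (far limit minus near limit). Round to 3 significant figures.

2.33 m

Hyperfocal distance H = f²/(N·c) + f = 8²/(16 × 0.004) + 8 = 64/0.064 + 8 ≈ 1008.0 mm ≈ 1.008 m.
Near limit Dn = s·(H − f)/(H + s − 2f) = 740 × (1008.0 − 8) / (1008.0 + 740 − 2 × 8) = 740 × 1000.0 / 1732.0 ≈ 427.3 mm.
Far limit Df = s·(H − f)/(H − s) = 740 × (1008.0 − 8) / (1008.0 − 740) = 740 × 1000.0 / 268.0 ≈ 2761.2 mm.
Depth of field = Df − Dn = 2761.2 − 427.3 ≈ 2333.9 mm ≈ 2.33 m.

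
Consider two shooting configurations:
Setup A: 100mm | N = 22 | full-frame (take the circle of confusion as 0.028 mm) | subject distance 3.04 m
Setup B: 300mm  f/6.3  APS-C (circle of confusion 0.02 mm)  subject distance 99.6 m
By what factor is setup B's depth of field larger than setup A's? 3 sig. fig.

Setup A: H = 100²/(22×0.028) + 100 ≈ 16333.8 mm; DoF = Df − Dn = 3712.3 − 2573.9 ≈ 1138.4 mm.
Setup B: H = 300²/(6.3×0.02) + 300 ≈ 714585.7 mm; DoF = Df − Dn = 115682 − 87444 ≈ 28238 mm.
Ratio = 28238 / 1138.4 ≈ 24.8.

24.8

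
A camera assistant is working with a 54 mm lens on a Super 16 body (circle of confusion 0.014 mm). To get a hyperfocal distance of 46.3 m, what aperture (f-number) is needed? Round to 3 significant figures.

f/4.50

Rearrange H = f²/(N·c) + f for N: N = f² / ((H − f)·c).
N = 54² / ((46300 − 54) × 0.014) = 2916 / 647.4 ≈ 4.50.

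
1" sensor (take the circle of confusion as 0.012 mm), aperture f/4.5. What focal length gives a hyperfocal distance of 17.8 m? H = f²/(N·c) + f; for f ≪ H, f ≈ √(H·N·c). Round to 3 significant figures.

31.0 mm

From H = f²/(N·c) + f, with f ≪ H: f ≈ √(H·N·c) = √(17800 × 4.5 × 0.012) = √961.20 ≈ 31.00 mm.
The +f correction barely moves this — solving exactly, f² + N·c·f − N·c·H = 0 ⇒ f = (−N·c + √((N·c)² + 4·N·c·H))/2 = (−0.054 + √3844.8)/2 ≈ 30.976 mm, so f ≈ 31.0 mm.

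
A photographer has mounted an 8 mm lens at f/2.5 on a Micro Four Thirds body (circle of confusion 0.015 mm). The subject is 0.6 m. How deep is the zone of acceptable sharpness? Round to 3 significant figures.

Hyperfocal distance H = f²/(N·c) + f = 8²/(2.5 × 0.015) + 8 = 64/0.0375 + 8 ≈ 1714.7 mm ≈ 1.715 m.
Near limit Dn = s·(H − f)/(H + s − 2f) = 600 × (1714.7 − 8) / (1714.7 + 600 − 2 × 8) = 600 × 1706.7 / 2298.7 ≈ 445.48 mm.
Far limit Df = s·(H − f)/(H − s) = 600 × (1714.7 − 8) / (1714.7 − 600) = 600 × 1706.7 / 1114.7 ≈ 918.66 mm.
Depth of field = Df − Dn = 918.66 − 445.48 ≈ 473.18 mm.

473 mm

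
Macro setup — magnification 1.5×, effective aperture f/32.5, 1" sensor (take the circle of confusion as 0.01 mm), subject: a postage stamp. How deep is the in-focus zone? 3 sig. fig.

0.289 mm

At magnification m, DoF ≈ 2·N_eff·c/m² = 2 × 32.5 × 0.01 / 1.5² = 0.65 / 2.25 ≈ 0.289 mm.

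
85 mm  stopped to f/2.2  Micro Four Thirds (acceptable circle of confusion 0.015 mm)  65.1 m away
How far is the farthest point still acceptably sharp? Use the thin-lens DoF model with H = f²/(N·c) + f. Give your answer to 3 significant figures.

Hyperfocal distance H = f²/(N·c) + f = 85²/(2.2 × 0.015) + 85 = 7225/0.033 + 85 ≈ 219024.4 mm ≈ 219.0 m.
Far limit Df = s·(H − f)/(H − s) = 65100 × (219024.4 − 85) / (219024.4 − 65100) = 65100 × 218939.4 / 153924.4 ≈ 92597 mm ≈ 92.6 m.

92.6 m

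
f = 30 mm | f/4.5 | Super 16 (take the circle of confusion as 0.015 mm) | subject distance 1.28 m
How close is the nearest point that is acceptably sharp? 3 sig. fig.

1.17 m

Hyperfocal distance H = f²/(N·c) + f = 30²/(4.5 × 0.015) + 30 = 900/0.0675 + 30 ≈ 13363.3 mm ≈ 13.36 m.
Near limit Dn = s·(H − f)/(H + s − 2f) = 1280 × (13363.3 − 30) / (13363.3 + 1280 − 2 × 30) = 1280 × 13333.3 / 14583.3 ≈ 1170.3 mm ≈ 1.17 m.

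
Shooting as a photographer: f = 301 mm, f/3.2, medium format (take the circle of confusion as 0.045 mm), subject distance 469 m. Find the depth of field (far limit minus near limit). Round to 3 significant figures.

Hyperfocal distance H = f²/(N·c) + f = 301²/(3.2 × 0.045) + 301 = 90601/0.144 + 301 ≈ 629474.6 mm ≈ 629.5 m.
Near limit Dn = s·(H − f)/(H + s − 2f) = 469000 × (629474.6 − 301) / (629474.6 + 469000 − 2 × 301) = 469000 × 629173.6 / 1097872.6 ≈ 268777 mm.
Far limit Df = s·(H − f)/(H − s) = 469000 × (629474.6 − 301) / (629474.6 − 469000) = 469000 × 629173.6 / 160474.6 ≈ 1838811 mm.
Depth of field = Df − Dn = 1838811 − 268777 ≈ 1570034 mm ≈ 1570 m.

1570 m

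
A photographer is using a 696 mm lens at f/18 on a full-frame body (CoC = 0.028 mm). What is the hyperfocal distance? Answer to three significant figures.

Hyperfocal distance H = f²/(N·c) + f = 696²/(18 × 0.028) + 696 = 484416/0.504 + 696 ≈ 961838.9 mm ≈ 962 m.

962 m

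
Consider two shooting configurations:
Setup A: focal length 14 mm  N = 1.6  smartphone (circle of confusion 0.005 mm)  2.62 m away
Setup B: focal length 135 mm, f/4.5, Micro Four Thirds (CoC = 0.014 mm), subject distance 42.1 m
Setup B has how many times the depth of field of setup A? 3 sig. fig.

Setup A: H = 14²/(1.6×0.005) + 14 ≈ 24514.0 mm; DoF = Df − Dn = 2931.85 − 2368.11 ≈ 563.74 mm.
Setup B: H = 135²/(4.5×0.014) + 135 ≈ 289420.7 mm; DoF = Df − Dn = 49243 − 36766 ≈ 12477 mm.
Ratio = 12477 / 563.74 ≈ 22.1.

22.1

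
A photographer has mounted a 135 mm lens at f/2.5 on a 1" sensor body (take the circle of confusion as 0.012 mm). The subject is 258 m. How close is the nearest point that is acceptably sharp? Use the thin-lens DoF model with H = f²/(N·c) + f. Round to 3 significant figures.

181 m

Hyperfocal distance H = f²/(N·c) + f = 135²/(2.5 × 0.012) + 135 = 18225/0.03 + 135 ≈ 607635.0 mm ≈ 607.6 m.
Near limit Dn = s·(H − f)/(H + s − 2f) = 258000 × (607635.0 − 135) / (607635.0 + 258000 − 2 × 135) = 258000 × 607500.0 / 865365.0 ≈ 181120 mm ≈ 181 m.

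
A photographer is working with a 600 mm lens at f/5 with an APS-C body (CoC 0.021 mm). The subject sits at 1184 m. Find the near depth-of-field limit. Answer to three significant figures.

Hyperfocal distance H = f²/(N·c) + f = 600²/(5 × 0.021) + 600 = 360000/0.105 + 600 ≈ 3429171.4 mm ≈ 3429 m.
Near limit Dn = s·(H − f)/(H + s − 2f) = 1184000 × (3429171.4 − 600) / (3429171.4 + 1184000 − 2 × 600) = 1184000 × 3428571.4 / 4611971.4 ≈ 880194 mm ≈ 880 m.

880 m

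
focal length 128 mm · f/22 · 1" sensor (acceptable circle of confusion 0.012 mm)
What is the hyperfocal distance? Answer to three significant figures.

Hyperfocal distance H = f²/(N·c) + f = 128²/(22 × 0.012) + 128 = 16384/0.264 + 128 ≈ 62188.6 mm ≈ 62.2 m.

62.2 m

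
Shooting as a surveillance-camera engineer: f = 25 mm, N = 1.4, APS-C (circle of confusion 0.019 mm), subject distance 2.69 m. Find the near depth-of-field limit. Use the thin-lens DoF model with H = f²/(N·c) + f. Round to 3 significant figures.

Hyperfocal distance H = f²/(N·c) + f = 25²/(1.4 × 0.019) + 25 = 625/0.0266 + 25 ≈ 23521.2 mm ≈ 23.52 m.
Near limit Dn = s·(H − f)/(H + s − 2f) = 2690 × (23521.2 − 25) / (23521.2 + 2690 − 2 × 25) = 2690 × 23496.2 / 26161.2 ≈ 2416.0 mm ≈ 2.42 m.

2.42 m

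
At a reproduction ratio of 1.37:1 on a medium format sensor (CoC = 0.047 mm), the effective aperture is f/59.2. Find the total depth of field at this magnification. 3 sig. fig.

2.96 mm

At magnification m, DoF ≈ 2·N_eff·c/m² = 2 × 59.2 × 0.047 / 1.37² = 5.565 / 1.877 ≈ 2.96 mm.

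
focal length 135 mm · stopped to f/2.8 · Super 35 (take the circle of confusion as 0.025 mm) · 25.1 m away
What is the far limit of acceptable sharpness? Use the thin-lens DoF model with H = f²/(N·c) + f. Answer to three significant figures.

27.8 m

Hyperfocal distance H = f²/(N·c) + f = 135²/(2.8 × 0.025) + 135 = 18225/0.07 + 135 ≈ 260492.1 mm ≈ 260.5 m.
Far limit Df = s·(H − f)/(H − s) = 25100 × (260492.1 − 135) / (260492.1 − 25100) = 25100 × 260357.1 / 235392.1 ≈ 27762 mm ≈ 27.8 m.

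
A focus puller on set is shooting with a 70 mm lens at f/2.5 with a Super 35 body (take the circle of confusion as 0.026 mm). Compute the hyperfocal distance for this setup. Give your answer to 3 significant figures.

Hyperfocal distance H = f²/(N·c) + f = 70²/(2.5 × 0.026) + 70 = 4900/0.065 + 70 ≈ 75454.6 mm ≈ 75.5 m.

75.5 m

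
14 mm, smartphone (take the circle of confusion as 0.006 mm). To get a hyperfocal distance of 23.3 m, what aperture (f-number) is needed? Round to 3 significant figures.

f/1.40

Rearrange H = f²/(N·c) + f for N: N = f² / ((H − f)·c).
N = 14² / ((23300 − 14) × 0.006) = 196 / 139.7 ≈ 1.40.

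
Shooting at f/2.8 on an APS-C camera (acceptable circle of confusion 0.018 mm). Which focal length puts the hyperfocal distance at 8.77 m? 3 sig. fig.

21.0 mm

From H = f²/(N·c) + f, with f ≪ H: f ≈ √(H·N·c) = √(8770 × 2.8 × 0.018) = √442.01 ≈ 21.02 mm.
The +f correction barely moves this — solving exactly, f² + N·c·f − N·c·H = 0 ⇒ f = (−N·c + √((N·c)² + 4·N·c·H))/2 = (−0.0504 + √1768.0)/2 ≈ 20.999 mm, so f ≈ 21.0 mm.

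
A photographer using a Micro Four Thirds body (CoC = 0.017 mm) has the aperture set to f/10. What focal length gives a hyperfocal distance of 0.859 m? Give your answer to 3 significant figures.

12.0 mm

From H = f²/(N·c) + f, with f ≪ H: f ≈ √(H·N·c) = √(859 × 10 × 0.017) = √146.03 ≈ 12.08 mm.
Exact: f² + N·c·f − N·c·H = 0 ⇒ f = (−N·c + √((N·c)² + 4·N·c·H))/2 = (−0.17 + √584.15)/2 ≈ 12.000 mm ≈ 12.0 mm.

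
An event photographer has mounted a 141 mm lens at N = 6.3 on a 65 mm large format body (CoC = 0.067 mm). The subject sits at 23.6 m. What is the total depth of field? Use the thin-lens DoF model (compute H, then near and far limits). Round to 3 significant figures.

31.3 m

Hyperfocal distance H = f²/(N·c) + f = 141²/(6.3 × 0.067) + 141 = 19881/0.4221 + 141 ≈ 47241.2 mm ≈ 47.24 m.
Near limit Dn = s·(H − f)/(H + s − 2f) = 23600 × (47241.2 − 141) / (47241.2 + 23600 − 2 × 141) = 23600 × 47100.2 / 70559.2 ≈ 15754 mm.
Far limit Df = s·(H − f)/(H − s) = 23600 × (47241.2 − 141) / (47241.2 − 23600) = 23600 × 47100.2 / 23641.2 ≈ 47018 mm.
Depth of field = Df − Dn = 47018 − 15754 ≈ 31264 mm ≈ 31.3 m.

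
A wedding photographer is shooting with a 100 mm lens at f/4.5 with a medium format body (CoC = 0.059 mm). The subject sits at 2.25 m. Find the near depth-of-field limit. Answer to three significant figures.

2.13 m

Hyperfocal distance H = f²/(N·c) + f = 100²/(4.5 × 0.059) + 100 = 10000/0.2655 + 100 ≈ 37764.8 mm ≈ 37.76 m.
Near limit Dn = s·(H − f)/(H + s − 2f) = 2250 × (37764.8 − 100) / (37764.8 + 2250 − 2 × 100) = 2250 × 37664.8 / 39814.8 ≈ 2128.5 mm ≈ 2.13 m.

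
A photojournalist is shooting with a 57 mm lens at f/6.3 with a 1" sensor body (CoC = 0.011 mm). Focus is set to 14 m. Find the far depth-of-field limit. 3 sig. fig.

Hyperfocal distance H = f²/(N·c) + f = 57²/(6.3 × 0.011) + 57 = 3249/0.0693 + 57 ≈ 46940.1 mm ≈ 46.94 m.
Far limit Df = s·(H − f)/(H − s) = 14000 × (46940.1 − 57) / (46940.1 − 14000) = 14000 × 46883.1 / 32940.1 ≈ 19926 mm ≈ 19.9 m.

19.9 m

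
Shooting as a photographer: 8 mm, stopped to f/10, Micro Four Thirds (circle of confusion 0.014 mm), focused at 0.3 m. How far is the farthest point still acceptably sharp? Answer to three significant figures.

Hyperfocal distance H = f²/(N·c) + f = 8²/(10 × 0.014) + 8 = 64/0.14 + 8 ≈ 465.1 mm ≈ 0.465 m.
Far limit Df = s·(H − f)/(H − s) = 300 × (465.1 − 8) / (465.1 − 300) = 300 × 457.1 / 165.1 ≈ 830.45 mm ≈ 0.830 m.

0.830 m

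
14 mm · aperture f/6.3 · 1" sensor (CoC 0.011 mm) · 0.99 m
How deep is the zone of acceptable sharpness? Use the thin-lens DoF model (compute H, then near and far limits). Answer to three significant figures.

0.776 m

Hyperfocal distance H = f²/(N·c) + f = 14²/(6.3 × 0.011) + 14 = 196/0.0693 + 14 ≈ 2842.3 mm ≈ 2.842 m.
Near limit Dn = s·(H − f)/(H + s − 2f) = 990 × (2842.3 − 14) / (2842.3 + 990 − 2 × 14) = 990 × 2828.3 / 3804.3 ≈ 736.01 mm.
Far limit Df = s·(H − f)/(H − s) = 990 × (2842.3 − 14) / (2842.3 − 990) = 990 × 2828.3 / 1852.3 ≈ 1511.65 mm.
Depth of field = Df − Dn = 1511.65 − 736.01 ≈ 775.64 mm ≈ 0.776 m.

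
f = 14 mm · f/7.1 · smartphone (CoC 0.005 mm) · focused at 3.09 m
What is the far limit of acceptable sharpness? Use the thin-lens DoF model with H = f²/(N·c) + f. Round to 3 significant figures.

Hyperfocal distance H = f²/(N·c) + f = 14²/(7.1 × 0.005) + 14 = 196/0.0355 + 14 ≈ 5535.1 mm ≈ 5.535 m.
Far limit Df = s·(H − f)/(H − s) = 3090 × (5535.1 − 14) / (5535.1 − 3090) = 3090 × 5521.1 / 2445.1 ≈ 6977.3 mm ≈ 6.98 m.

6.98 m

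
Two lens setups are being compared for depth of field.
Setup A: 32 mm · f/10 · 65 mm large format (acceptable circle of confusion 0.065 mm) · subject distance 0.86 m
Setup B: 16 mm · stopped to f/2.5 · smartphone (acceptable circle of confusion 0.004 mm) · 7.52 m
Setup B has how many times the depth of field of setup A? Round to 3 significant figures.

Setup A: H = 32²/(10×0.065) + 32 ≈ 1607.4 mm; DoF = Df − Dn = 1812.8 − 563.7 ≈ 1249.1 mm.
Setup B: H = 16²/(2.5×0.004) + 16 ≈ 25616.0 mm; DoF = Df − Dn = 10638.4 − 5815.4 ≈ 4823.0 mm.
Ratio = 4823.0 / 1249.1 ≈ 3.86.

3.86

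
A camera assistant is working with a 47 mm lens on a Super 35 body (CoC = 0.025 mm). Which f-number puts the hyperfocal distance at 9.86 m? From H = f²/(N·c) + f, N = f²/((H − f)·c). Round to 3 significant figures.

Rearrange H = f²/(N·c) + f for N: N = f² / ((H − f)·c).
N = 47² / ((9860 − 47) × 0.025) = 2209 / 245.3 ≈ 9.

f/9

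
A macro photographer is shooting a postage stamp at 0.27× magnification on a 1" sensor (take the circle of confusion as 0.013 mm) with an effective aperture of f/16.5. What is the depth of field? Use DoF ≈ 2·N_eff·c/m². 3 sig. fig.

5.88 mm

At magnification m, DoF ≈ 2·N_eff·c/m² = 2 × 16.5 × 0.013 / 0.27² = 0.429 / 0.0729 ≈ 5.88 mm.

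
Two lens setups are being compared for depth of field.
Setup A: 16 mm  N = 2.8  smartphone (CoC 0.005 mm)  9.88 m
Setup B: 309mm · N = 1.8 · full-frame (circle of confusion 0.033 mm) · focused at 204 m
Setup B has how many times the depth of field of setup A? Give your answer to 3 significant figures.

3.50

Setup A: H = 16²/(2.8×0.005) + 16 ≈ 18301.7 mm; DoF = Df − Dn = 21452 − 6418 ≈ 15034 mm.
Setup B: H = 309²/(1.8×0.033) + 309 ≈ 1607733.2 mm; DoF = Df − Dn = 233602 − 181057 ≈ 52545 mm.
Ratio = 52545 / 15034 ≈ 3.50.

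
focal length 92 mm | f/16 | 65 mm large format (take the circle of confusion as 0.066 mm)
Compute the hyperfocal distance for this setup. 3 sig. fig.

Hyperfocal distance H = f²/(N·c) + f = 92²/(16 × 0.066) + 92 = 8464/1.056 + 92 ≈ 8107.2 mm ≈ 8.11 m.

8.11 m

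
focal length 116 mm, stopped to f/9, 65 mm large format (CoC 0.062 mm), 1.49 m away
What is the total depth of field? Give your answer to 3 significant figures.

170 mm

Hyperfocal distance H = f²/(N·c) + f = 116²/(9 × 0.062) + 116 = 13456/0.558 + 116 ≈ 24230.7 mm ≈ 24.23 m.
Near limit Dn = s·(H − f)/(H + s − 2f) = 1490 × (24230.7 − 116) / (24230.7 + 1490 − 2 × 116) = 1490 × 24114.7 / 25488.7 ≈ 1409.68 mm.
Far limit Df = s·(H − f)/(H − s) = 1490 × (24230.7 − 116) / (24230.7 − 1490) = 1490 × 24114.7 / 22740.7 ≈ 1580.03 mm.
Depth of field = Df − Dn = 1580.03 − 1409.68 ≈ 170.35 mm.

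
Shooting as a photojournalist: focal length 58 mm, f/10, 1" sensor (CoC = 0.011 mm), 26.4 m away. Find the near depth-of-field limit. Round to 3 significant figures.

14.2 m

Hyperfocal distance H = f²/(N·c) + f = 58²/(10 × 0.011) + 58 = 3364/0.11 + 58 ≈ 30639.8 mm ≈ 30.64 m.
Near limit Dn = s·(H − f)/(H + s − 2f) = 26400 × (30639.8 − 58) / (30639.8 + 26400 − 2 × 58) = 26400 × 30581.8 / 56923.8 ≈ 14183 mm ≈ 14.2 m.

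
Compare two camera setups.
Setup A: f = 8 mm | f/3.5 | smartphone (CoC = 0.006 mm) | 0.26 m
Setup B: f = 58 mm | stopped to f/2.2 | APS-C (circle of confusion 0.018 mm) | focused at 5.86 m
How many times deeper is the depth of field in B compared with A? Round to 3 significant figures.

18.6

Setup A: H = 8²/(3.5×0.006) + 8 ≈ 3055.6 mm; DoF = Df − Dn = 283.437 − 240.143 ≈ 43.294 mm.
Setup B: H = 58²/(2.2×0.018) + 58 ≈ 85007.5 mm; DoF = Df − Dn = 6289.57 − 5485.35 ≈ 804.22 mm.
Ratio = 804.22 / 43.294 ≈ 18.6.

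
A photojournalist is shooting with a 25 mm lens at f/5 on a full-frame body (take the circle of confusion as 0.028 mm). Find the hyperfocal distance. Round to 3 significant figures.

4.49 m

Hyperfocal distance H = f²/(N·c) + f = 25²/(5 × 0.028) + 25 = 625/0.14 + 25 ≈ 4489.3 mm ≈ 4.49 m.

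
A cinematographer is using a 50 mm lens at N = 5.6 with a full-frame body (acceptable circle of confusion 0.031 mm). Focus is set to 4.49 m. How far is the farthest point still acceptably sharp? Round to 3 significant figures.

6.49 m

Hyperfocal distance H = f²/(N·c) + f = 50²/(5.6 × 0.031) + 50 = 2500/0.1736 + 50 ≈ 14450.9 mm ≈ 14.45 m.
Far limit Df = s·(H − f)/(H − s) = 4490 × (14450.9 − 50) / (14450.9 − 4490) = 4490 × 14400.9 / 9960.9 ≈ 6491.4 mm ≈ 6.49 m.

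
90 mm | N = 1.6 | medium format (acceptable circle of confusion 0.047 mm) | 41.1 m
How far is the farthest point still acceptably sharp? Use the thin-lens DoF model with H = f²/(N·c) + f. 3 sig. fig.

66.4 m

Hyperfocal distance H = f²/(N·c) + f = 90²/(1.6 × 0.047) + 90 = 8100/0.0752 + 90 ≈ 107802.8 mm ≈ 107.8 m.
Far limit Df = s·(H − f)/(H − s) = 41100 × (107802.8 − 90) / (107802.8 − 41100) = 41100 × 107712.8 / 66702.8 ≈ 66369 mm ≈ 66.4 m.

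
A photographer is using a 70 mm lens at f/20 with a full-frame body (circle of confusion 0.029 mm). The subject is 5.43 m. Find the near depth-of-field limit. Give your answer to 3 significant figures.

3.32 m

Hyperfocal distance H = f²/(N·c) + f = 70²/(20 × 0.029) + 70 = 4900/0.58 + 70 ≈ 8518.3 mm ≈ 8.518 m.
Near limit Dn = s·(H − f)/(H + s − 2f) = 5430 × (8518.3 − 70) / (8518.3 + 5430 − 2 × 70) = 5430 × 8448.3 / 13808.3 ≈ 3322.2 mm ≈ 3.32 m.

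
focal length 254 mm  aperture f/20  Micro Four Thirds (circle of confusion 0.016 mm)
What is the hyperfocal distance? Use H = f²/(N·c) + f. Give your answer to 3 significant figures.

202 m

Hyperfocal distance H = f²/(N·c) + f = 254²/(20 × 0.016) + 254 = 64516/0.32 + 254 ≈ 201866.5 mm ≈ 202 m.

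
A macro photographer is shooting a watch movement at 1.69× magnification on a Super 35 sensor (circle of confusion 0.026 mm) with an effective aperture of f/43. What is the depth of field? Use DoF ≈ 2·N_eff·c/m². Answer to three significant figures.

At magnification m, DoF ≈ 2·N_eff·c/m² = 2 × 43 × 0.026 / 1.69² = 2.236 / 2.856 ≈ 0.783 mm.

0.783 mm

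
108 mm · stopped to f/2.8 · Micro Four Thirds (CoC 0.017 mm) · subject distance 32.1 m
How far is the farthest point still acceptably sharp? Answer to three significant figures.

Hyperfocal distance H = f²/(N·c) + f = 108²/(2.8 × 0.017) + 108 = 11664/0.0476 + 108 ≈ 245150.0 mm ≈ 245.2 m.
Far limit Df = s·(H − f)/(H − s) = 32100 × (245150.0 − 108) / (245150.0 − 32100) = 32100 × 245042.0 / 213050.0 ≈ 36920 mm ≈ 36.9 m.

36.9 m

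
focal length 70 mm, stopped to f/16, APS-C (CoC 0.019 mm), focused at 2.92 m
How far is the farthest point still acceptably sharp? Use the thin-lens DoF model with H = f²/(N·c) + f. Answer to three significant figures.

3.55 m

Hyperfocal distance H = f²/(N·c) + f = 70²/(16 × 0.019) + 70 = 4900/0.304 + 70 ≈ 16188.4 mm ≈ 16.19 m.
Far limit Df = s·(H − f)/(H − s) = 2920 × (16188.4 − 70) / (16188.4 − 2920) = 2920 × 16118.4 / 13268.4 ≈ 3547.2 mm ≈ 3.55 m.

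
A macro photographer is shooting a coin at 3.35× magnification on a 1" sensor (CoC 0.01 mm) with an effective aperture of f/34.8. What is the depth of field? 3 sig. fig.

At magnification m, DoF ≈ 2·N_eff·c/m² = 2 × 34.8 × 0.01 / 3.35² = 0.696 / 11.22 ≈ 0.062 mm.

0.0620 mm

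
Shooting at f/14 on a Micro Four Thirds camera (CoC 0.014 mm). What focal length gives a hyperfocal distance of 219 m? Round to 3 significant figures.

From H = f²/(N·c) + f, with f ≪ H: f ≈ √(H·N·c) = √(219000 × 14 × 0.014) = √42924 ≈ 207.2 mm.
The +f correction barely moves this — solving exactly, f² + N·c·f − N·c·H = 0 ⇒ f = (−N·c + √((N·c)² + 4·N·c·H))/2 = (−0.196 + √171696)/2 ≈ 207.08 mm, so f ≈ 207 mm.

207 mm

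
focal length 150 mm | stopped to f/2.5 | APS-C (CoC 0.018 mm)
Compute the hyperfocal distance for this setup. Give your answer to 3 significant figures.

500 m

Hyperfocal distance H = f²/(N·c) + f = 150²/(2.5 × 0.018) + 150 = 22500/0.045 + 150 ≈ 500150.0 mm ≈ 500 m.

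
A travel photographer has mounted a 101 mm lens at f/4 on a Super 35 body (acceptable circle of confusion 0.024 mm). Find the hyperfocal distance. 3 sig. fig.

Hyperfocal distance H = f²/(N·c) + f = 101²/(4 × 0.024) + 101 = 10201/0.096 + 101 ≈ 106361.4 mm ≈ 106 m.

106 m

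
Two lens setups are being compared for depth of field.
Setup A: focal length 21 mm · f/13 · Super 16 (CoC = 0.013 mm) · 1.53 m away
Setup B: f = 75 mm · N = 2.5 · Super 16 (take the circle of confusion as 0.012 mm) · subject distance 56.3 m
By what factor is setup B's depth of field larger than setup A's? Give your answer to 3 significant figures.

Setup A: H = 21²/(13×0.013) + 21 ≈ 2630.5 mm; DoF = Df − Dn = 3628.0 − 969.4 ≈ 2658.6 mm.
Setup B: H = 75²/(2.5×0.012) + 75 ≈ 187575.0 mm; DoF = Df − Dn = 80413 − 43312 ≈ 37101 mm.
Ratio = 37101 / 2658.6 ≈ 14.0.

14.0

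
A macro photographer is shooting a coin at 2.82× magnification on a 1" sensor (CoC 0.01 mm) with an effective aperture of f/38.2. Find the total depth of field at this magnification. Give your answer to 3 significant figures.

0.0961 mm

At magnification m, DoF ≈ 2·N_eff·c/m² = 2 × 38.2 × 0.01 / 2.82² = 0.764 / 7.952 ≈ 0.0961 mm.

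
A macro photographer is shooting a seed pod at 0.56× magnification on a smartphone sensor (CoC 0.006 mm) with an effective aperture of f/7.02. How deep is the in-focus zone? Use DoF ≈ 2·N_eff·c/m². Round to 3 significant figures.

At magnification m, DoF ≈ 2·N_eff·c/m² = 2 × 7.02 × 0.006 / 0.56² = 0.08424 / 0.3136 ≈ 0.269 mm.

0.269 mm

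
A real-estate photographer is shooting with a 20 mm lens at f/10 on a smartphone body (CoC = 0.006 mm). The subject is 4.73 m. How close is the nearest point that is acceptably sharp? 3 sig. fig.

Hyperfocal distance H = f²/(N·c) + f = 20²/(10 × 0.006) + 20 = 400/0.06 + 20 ≈ 6686.7 mm ≈ 6.687 m.
Near limit Dn = s·(H − f)/(H + s − 2f) = 4730 × (6686.7 − 20) / (6686.7 + 4730 − 2 × 20) = 4730 × 6666.7 / 11376.7 ≈ 2771.8 mm ≈ 2.77 m.

2.77 m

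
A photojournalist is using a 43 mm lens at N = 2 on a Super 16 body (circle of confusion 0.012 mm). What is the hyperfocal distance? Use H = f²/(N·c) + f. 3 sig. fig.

Hyperfocal distance H = f²/(N·c) + f = 43²/(2 × 0.012) + 43 = 1849/0.024 + 43 ≈ 77084.7 mm ≈ 77.1 m.

77.1 m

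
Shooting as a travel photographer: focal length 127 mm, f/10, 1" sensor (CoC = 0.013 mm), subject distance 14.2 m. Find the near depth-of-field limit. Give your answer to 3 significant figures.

Hyperfocal distance H = f²/(N·c) + f = 127²/(10 × 0.013) + 127 = 16129/0.13 + 127 ≈ 124196.2 mm ≈ 124.2 m.
Near limit Dn = s·(H − f)/(H + s − 2f) = 14200 × (124196.2 − 127) / (124196.2 + 14200 − 2 × 127) = 14200 × 124069.2 / 138142.2 ≈ 12753 mm ≈ 12.8 m.

12.8 m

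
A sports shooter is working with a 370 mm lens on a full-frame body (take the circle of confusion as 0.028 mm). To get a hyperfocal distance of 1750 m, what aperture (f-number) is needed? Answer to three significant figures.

f/2.79

Rearrange H = f²/(N·c) + f for N: N = f² / ((H − f)·c).
N = 370² / ((1750000 − 370) × 0.028) = 136900 / 48990 ≈ 2.79.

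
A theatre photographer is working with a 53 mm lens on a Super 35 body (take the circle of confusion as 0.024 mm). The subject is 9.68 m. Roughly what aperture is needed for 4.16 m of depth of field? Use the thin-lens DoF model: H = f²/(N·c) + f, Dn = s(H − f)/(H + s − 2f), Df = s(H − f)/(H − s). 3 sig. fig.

f/2.50

Write h = H − f = f²/(N·c). The thin-lens limits are Dn = s·h/(h + (s−f)) and Df = s·h/(h − (s−f)), so DoF = Df − Dn = 2·s·(s−f)·h / (h² − (s−f)²).
That is a quadratic in h: DoF·h² − 2·s·(s−f)·h − DoF·(s−f)² = 0 ⇒ h = (s−f)·(s + √(s² + DoF²)) / DoF = 9627 × (9680 + √(9680² + 4160²)) / 4160 = 9627 × (9680 + 10536.0) / 4160 ≈ 46784 mm.
Then N = f²/(c·h) = 53² / (0.024 × 46784) = 2809 / 1122.8 ≈ 2.50.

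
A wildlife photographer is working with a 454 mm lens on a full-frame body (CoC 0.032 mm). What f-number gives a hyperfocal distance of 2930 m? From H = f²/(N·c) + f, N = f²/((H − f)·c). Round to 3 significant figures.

f/2.20

Rearrange H = f²/(N·c) + f for N: N = f² / ((H − f)·c).
N = 454² / ((2930000 − 454) × 0.032) = 206116 / 93745 ≈ 2.20.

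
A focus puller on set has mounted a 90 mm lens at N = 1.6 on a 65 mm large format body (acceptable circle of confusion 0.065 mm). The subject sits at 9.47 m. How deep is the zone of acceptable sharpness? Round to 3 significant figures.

2.31 m

Hyperfocal distance H = f²/(N·c) + f = 90²/(1.6 × 0.065) + 90 = 8100/0.104 + 90 ≈ 77974.6 mm ≈ 77.97 m.
Near limit Dn = s·(H − f)/(H + s − 2f) = 9470 × (77974.6 − 90) / (77974.6 + 9470 − 2 × 90) = 9470 × 77884.6 / 87264.6 ≈ 8452.1 mm.
Far limit Df = s·(H − f)/(H − s) = 9470 × (77974.6 − 90) / (77974.6 − 9470) = 9470 × 77884.6 / 68504.6 ≈ 10766.7 mm.
Depth of field = Df − Dn = 10766.7 − 8452.1 ≈ 2314.6 mm ≈ 2.31 m.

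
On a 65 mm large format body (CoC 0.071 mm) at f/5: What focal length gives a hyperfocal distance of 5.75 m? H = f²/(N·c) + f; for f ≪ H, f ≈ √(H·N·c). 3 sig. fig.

45.0 mm

From H = f²/(N·c) + f, with f ≪ H: f ≈ √(H·N·c) = √(5750 × 5 × 0.071) = √2041.2 ≈ 45.18 mm.
Exact: f² + N·c·f − N·c·H = 0 ⇒ f = (−N·c + √((N·c)² + 4·N·c·H))/2 = (−0.355 + √8165.1)/2 ≈ 45.003 mm ≈ 45.0 mm.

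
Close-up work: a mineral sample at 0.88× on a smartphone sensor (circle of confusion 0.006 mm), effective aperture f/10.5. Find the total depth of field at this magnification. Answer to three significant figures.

At magnification m, DoF ≈ 2·N_eff·c/m² = 2 × 10.5 × 0.006 / 0.88² = 0.126 / 0.7744 ≈ 0.163 mm.

0.163 mm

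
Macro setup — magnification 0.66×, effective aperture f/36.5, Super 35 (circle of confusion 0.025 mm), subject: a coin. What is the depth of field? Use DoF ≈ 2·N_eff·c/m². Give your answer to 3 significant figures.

4.19 mm

At magnification m, DoF ≈ 2·N_eff·c/m² = 2 × 36.5 × 0.025 / 0.66² = 1.825 / 0.4356 ≈ 4.19 mm.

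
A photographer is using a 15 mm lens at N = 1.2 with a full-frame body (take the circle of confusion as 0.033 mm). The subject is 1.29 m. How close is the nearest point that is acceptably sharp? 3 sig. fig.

Hyperfocal distance H = f²/(N·c) + f = 15²/(1.2 × 0.033) + 15 = 225/0.0396 + 15 ≈ 5696.8 mm ≈ 5.697 m.
Near limit Dn = s·(H − f)/(H + s − 2f) = 1290 × (5696.8 − 15) / (5696.8 + 1290 − 2 × 15) = 1290 × 5681.8 / 6956.8 ≈ 1053.6 mm ≈ 1.05 m.

1.05 m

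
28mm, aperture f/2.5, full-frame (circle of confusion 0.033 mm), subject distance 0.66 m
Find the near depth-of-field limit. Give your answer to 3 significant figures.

0.619 m

Hyperfocal distance H = f²/(N·c) + f = 28²/(2.5 × 0.033) + 28 = 784/0.0825 + 28 ≈ 9531.0 mm ≈ 9.531 m.
Near limit Dn = s·(H − f)/(H + s − 2f) = 660 × (9531.0 − 28) / (9531.0 + 660 − 2 × 28) = 660 × 9503.0 / 10135.0 ≈ 618.84 mm ≈ 0.619 m.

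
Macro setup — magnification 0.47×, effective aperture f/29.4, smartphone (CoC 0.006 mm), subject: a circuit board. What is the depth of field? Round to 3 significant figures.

1.60 mm

At magnification m, DoF ≈ 2·N_eff·c/m² = 2 × 29.4 × 0.006 / 0.47² = 0.3528 / 0.2209 ≈ 1.6 mm.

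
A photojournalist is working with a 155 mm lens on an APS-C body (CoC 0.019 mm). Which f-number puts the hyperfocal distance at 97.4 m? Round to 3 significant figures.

f/13

Rearrange H = f²/(N·c) + f for N: N = f² / ((H − f)·c).
N = 155² / ((97400 − 155) × 0.019) = 24025 / 1848 ≈ 13.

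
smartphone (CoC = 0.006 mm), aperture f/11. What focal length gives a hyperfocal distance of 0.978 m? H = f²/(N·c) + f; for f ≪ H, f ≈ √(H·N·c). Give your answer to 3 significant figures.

From H = f²/(N·c) + f, with f ≪ H: f ≈ √(H·N·c) = √(978 × 11 × 0.006) = √64.548 ≈ 8.034 mm.
Exact: f² + N·c·f − N·c·H = 0 ⇒ f = (−N·c + √((N·c)² + 4·N·c·H))/2 = (−0.066 + √258.20)/2 ≈ 8.0012 mm ≈ 8.00 mm.

8.00 mm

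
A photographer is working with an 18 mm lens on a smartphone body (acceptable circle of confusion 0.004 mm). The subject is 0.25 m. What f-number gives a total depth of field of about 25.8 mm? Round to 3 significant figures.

f/18

Write h = H − f = f²/(N·c). The thin-lens limits are Dn = s·h/(h + (s−f)) and Df = s·h/(h − (s−f)), so DoF = Df − Dn = 2·s·(s−f)·h / (h² − (s−f)²).
That is a quadratic in h: DoF·h² − 2·s·(s−f)·h − DoF·(s−f)² = 0 ⇒ h = (s−f)·(s + √(s² + DoF²)) / DoF = 232 × (250 + √(250² + 25.8²)) / 25.8 = 232 × (250 + 251.328) / 25.8 ≈ 4508.1 mm.
Then N = f²/(c·h) = 18² / (0.004 × 4508.1) = 324 / 18.032 ≈ 18.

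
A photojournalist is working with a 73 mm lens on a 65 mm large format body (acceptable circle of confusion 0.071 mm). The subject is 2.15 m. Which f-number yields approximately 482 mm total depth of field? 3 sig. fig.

f/4

Write h = H − f = f²/(N·c). The thin-lens limits are Dn = s·h/(h + (s−f)) and Df = s·h/(h − (s−f)), so DoF = Df − Dn = 2·s·(s−f)·h / (h² − (s−f)²).
That is a quadratic in h: DoF·h² − 2·s·(s−f)·h − DoF·(s−f)² = 0 ⇒ h = (s−f)·(s + √(s² + DoF²)) / DoF = 2077 × (2150 + √(2150² + 482²)) / 482 = 2077 × (2150 + 2203.37) / 482 ≈ 18759 mm.
Then N = f²/(c·h) = 73² / (0.071 × 18759) = 5329 / 1331.9 ≈ 4.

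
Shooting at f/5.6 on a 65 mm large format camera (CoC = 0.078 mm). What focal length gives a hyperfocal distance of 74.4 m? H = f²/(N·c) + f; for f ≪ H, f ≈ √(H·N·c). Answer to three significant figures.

From H = f²/(N·c) + f, with f ≪ H: f ≈ √(H·N·c) = √(74400 × 5.6 × 0.078) = √32498 ≈ 180.3 mm.
The +f correction barely moves this — solving exactly, f² + N·c·f − N·c·H = 0 ⇒ f = (−N·c + √((N·c)² + 4·N·c·H))/2 = (−0.4368 + √129992)/2 ≈ 180.05 mm, so f ≈ 180 mm.

180 mm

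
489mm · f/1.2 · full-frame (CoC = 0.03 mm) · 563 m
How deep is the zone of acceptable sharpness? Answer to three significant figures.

96.0 m

Hyperfocal distance H = f²/(N·c) + f = 489²/(1.2 × 0.03) + 489 = 239121/0.036 + 489 ≈ 6642739.0 mm ≈ 6643 m.
Near limit Dn = s·(H − f)/(H + s − 2f) = 563000 × (6642739.0 − 489) / (6642739.0 + 563000 − 2 × 489) = 563000 × 6642250.0 / 7204761.0 ≈ 519044 mm.
Far limit Df = s·(H − f)/(H − s) = 563000 × (6642739.0 − 489) / (6642739.0 − 563000) = 563000 × 6642250.0 / 6079739.0 ≈ 615090 mm.
Depth of field = Df − Dn = 615090 − 519044 ≈ 96046 mm ≈ 96.0 m.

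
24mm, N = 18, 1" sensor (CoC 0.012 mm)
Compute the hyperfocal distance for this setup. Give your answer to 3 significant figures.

Hyperfocal distance H = f²/(N·c) + f = 24²/(18 × 0.012) + 24 = 576/0.216 + 24 ≈ 2690.7 mm ≈ 2.69 m.

2.69 m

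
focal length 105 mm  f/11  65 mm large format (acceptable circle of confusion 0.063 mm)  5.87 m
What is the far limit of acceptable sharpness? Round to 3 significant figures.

Hyperfocal distance H = f²/(N·c) + f = 105²/(11 × 0.063) + 105 = 11025/0.693 + 105 ≈ 16014.1 mm ≈ 16.01 m.
Far limit Df = s·(H − f)/(H − s) = 5870 × (16014.1 − 105) / (16014.1 − 5870) = 5870 × 15909.1 / 10144.1 ≈ 9206.0 mm ≈ 9.21 m.

9.21 m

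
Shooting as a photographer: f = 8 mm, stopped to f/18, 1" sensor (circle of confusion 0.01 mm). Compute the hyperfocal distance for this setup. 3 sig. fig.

Hyperfocal distance H = f²/(N·c) + f = 8²/(18 × 0.01) + 8 = 64/0.18 + 8 ≈ 363.6 mm ≈ 0.364 m.

364 mm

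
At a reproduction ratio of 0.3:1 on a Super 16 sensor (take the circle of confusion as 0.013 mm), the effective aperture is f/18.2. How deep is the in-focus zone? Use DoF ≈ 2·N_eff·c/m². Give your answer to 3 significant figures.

5.26 mm

At magnification m, DoF ≈ 2·N_eff·c/m² = 2 × 18.2 × 0.013 / 0.3² = 0.4732 / 0.09 ≈ 5.26 mm.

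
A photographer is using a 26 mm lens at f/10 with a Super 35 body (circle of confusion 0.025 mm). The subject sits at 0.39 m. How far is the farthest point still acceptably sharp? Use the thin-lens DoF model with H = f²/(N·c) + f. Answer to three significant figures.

Hyperfocal distance H = f²/(N·c) + f = 26²/(10 × 0.025) + 26 = 676/0.25 + 26 ≈ 2730.0 mm ≈ 2.730 m.
Far limit Df = s·(H − f)/(H − s) = 390 × (2730.0 − 26) / (2730.0 − 390) = 390 × 2704.0 / 2340.0 ≈ 450.67 mm.

451 mm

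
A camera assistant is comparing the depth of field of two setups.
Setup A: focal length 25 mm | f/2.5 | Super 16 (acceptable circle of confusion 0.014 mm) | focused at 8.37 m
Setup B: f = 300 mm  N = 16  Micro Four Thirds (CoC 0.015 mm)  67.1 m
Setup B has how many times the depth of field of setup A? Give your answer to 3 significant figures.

2.47

Setup A: H = 25²/(2.5×0.014) + 25 ≈ 17882.1 mm; DoF = Df − Dn = 15713 − 5704 ≈ 10009 mm.
Setup B: H = 300²/(16×0.015) + 300 ≈ 375300.0 mm; DoF = Df − Dn = 81643 − 56955 ≈ 24688 mm.
Ratio = 24688 / 10009 ≈ 2.47.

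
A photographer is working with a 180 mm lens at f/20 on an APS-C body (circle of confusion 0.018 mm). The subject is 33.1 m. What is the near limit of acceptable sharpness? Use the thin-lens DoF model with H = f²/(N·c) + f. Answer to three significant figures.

24.2 m

Hyperfocal distance H = f²/(N·c) + f = 180²/(20 × 0.018) + 180 = 32400/0.36 + 180 ≈ 90180.0 mm ≈ 90.18 m.
Near limit Dn = s·(H − f)/(H + s − 2f) = 33100 × (90180.0 − 180) / (90180.0 + 33100 − 2 × 180) = 33100 × 90000.0 / 122920.0 ≈ 24235 mm ≈ 24.2 m.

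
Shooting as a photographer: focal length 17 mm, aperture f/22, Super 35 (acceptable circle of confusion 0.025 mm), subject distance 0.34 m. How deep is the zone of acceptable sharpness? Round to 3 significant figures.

Hyperfocal distance H = f²/(N·c) + f = 17²/(22 × 0.025) + 17 = 289/0.55 + 17 ≈ 542.5 mm ≈ 0.542 m.
Near limit Dn = s·(H − f)/(H + s − 2f) = 340 × (542.5 − 17) / (542.5 + 340 − 2 × 17) = 340 × 525.5 / 848.5 ≈ 210.56 mm.
Far limit Df = s·(H − f)/(H − s) = 340 × (542.5 − 17) / (542.5 − 340) = 340 × 525.5 / 202.5 ≈ 882.44 mm.
Depth of field = Df − Dn = 882.44 − 210.56 ≈ 671.88 mm ≈ 0.672 m.

0.672 m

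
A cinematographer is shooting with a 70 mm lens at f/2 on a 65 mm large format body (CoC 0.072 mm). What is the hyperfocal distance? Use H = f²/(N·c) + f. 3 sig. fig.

34.1 m

Hyperfocal distance H = f²/(N·c) + f = 70²/(2 × 0.072) + 70 = 4900/0.144 + 70 ≈ 34097.8 mm ≈ 34.1 m.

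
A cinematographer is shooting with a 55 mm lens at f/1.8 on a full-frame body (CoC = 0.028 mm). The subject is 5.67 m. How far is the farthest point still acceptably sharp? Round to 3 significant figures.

6.26 m

Hyperfocal distance H = f²/(N·c) + f = 55²/(1.8 × 0.028) + 55 = 3025/0.0504 + 55 ≈ 60074.8 mm ≈ 60.07 m.
Far limit Df = s·(H − f)/(H − s) = 5670 × (60074.8 − 55) / (60074.8 − 5670) = 5670 × 60019.8 / 54404.8 ≈ 6255.2 mm ≈ 6.26 m.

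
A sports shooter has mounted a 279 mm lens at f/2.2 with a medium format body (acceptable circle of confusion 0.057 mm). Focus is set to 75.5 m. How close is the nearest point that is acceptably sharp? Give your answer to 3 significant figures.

67.3 m

Hyperfocal distance H = f²/(N·c) + f = 279²/(2.2 × 0.057) + 279 = 77841/0.1254 + 279 ≈ 621020.6 mm ≈ 621.0 m.
Near limit Dn = s·(H − f)/(H + s − 2f) = 75500 × (621020.6 − 279) / (621020.6 + 75500 − 2 × 279) = 75500 × 620741.6 / 695962.6 ≈ 67340 mm ≈ 67.3 m.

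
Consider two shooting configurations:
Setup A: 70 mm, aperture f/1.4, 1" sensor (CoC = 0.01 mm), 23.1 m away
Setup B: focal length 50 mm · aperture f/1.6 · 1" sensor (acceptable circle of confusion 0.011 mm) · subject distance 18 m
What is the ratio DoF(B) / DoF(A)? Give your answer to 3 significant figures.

1.51

Setup A: H = 70²/(1.4×0.01) + 70 ≈ 350070.0 mm; DoF = Df − Dn = 24727.0 − 21673.9 ≈ 3053.1 mm.
Setup B: H = 50²/(1.6×0.011) + 50 ≈ 142095.5 mm; DoF = Df − Dn = 20603.6 − 15980.6 ≈ 4623.0 mm.
Ratio = 4623.0 / 3053.1 ≈ 1.51.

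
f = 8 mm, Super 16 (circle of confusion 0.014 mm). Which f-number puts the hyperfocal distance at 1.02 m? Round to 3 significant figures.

f/4.52

Rearrange H = f²/(N·c) + f for N: N = f² / ((H − f)·c).
N = 8² / ((1020 − 8) × 0.014) = 64 / 14.17 ≈ 4.52.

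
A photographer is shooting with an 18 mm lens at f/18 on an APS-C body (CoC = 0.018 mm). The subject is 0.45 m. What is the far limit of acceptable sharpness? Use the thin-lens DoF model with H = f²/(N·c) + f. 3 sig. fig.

0.792 m

Hyperfocal distance H = f²/(N·c) + f = 18²/(18 × 0.018) + 18 = 324/0.324 + 18 ≈ 1018.0 mm ≈ 1.018 m.
Far limit Df = s·(H − f)/(H − s) = 450 × (1018.0 − 18) / (1018.0 − 450) = 450 × 1000.0 / 568.0 ≈ 792.25 mm ≈ 0.792 m.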